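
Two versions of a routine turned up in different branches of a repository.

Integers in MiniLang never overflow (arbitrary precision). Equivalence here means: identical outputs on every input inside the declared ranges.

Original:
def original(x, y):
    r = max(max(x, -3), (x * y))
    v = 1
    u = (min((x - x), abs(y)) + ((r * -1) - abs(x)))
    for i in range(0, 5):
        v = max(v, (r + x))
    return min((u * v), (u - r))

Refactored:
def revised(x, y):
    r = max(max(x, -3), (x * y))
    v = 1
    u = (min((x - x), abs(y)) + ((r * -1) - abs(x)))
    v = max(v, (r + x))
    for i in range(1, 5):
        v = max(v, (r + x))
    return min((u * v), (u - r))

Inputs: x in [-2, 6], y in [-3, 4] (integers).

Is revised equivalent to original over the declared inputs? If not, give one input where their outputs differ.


The two versions differ — the changes include statement counts differ, and min/max/abs usage differs, and arithmetic usage differs, and loop structure differs.
Tracing x=4, y=3: original: r=12, then v=1, then u=-16, then (i=0), then v=16, then (i=1), then v=16, then (i=2), then v=16, then (i=3), then v=16, then (i=4), then v=16, then returns -256 | revised: r=12, then v=1, then u=-16, then v=16, then (i=1), then v=16, then (i=2), then v=16, then (i=3), then v=16, then (i=4), then v=16, then returns -256 — matching result -256.
An exhaustive pass over the 72 declared inputs shows identical outputs.
verdict: equivalent


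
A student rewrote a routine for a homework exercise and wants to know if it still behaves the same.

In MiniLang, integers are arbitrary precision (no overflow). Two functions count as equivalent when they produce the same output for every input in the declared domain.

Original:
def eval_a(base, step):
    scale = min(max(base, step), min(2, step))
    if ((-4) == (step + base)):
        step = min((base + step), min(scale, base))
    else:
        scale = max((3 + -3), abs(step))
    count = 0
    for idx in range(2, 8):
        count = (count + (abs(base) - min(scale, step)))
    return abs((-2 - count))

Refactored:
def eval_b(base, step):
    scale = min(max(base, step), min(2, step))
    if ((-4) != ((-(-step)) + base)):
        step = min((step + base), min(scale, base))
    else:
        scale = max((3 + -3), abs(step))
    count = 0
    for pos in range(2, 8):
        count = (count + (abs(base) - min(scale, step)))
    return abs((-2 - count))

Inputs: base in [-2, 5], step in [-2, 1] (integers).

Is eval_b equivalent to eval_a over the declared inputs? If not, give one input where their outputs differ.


At base=-2, step=-2: eval_a gives 38, eval_b gives 26.
verdict: not equivalent; witness: base=-2, step=-2


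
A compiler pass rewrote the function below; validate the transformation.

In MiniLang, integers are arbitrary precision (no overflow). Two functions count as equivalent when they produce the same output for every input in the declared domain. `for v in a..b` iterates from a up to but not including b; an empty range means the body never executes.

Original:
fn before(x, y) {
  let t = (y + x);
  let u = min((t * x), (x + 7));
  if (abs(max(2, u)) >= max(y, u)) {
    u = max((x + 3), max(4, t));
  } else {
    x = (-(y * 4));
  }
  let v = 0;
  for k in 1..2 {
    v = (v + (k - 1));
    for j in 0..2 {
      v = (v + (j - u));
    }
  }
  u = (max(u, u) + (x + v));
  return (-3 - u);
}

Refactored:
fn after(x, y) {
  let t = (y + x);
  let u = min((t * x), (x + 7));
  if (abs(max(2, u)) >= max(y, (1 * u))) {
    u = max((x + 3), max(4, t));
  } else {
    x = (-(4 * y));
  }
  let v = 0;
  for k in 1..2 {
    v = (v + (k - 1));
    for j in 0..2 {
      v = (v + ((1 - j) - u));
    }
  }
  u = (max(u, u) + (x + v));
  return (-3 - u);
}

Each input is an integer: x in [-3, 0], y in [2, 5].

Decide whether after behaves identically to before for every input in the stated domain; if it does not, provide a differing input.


Differences: arithmetic usage differs; constant usage differs — yet all 16 inputs agree.
verdict: equivalent


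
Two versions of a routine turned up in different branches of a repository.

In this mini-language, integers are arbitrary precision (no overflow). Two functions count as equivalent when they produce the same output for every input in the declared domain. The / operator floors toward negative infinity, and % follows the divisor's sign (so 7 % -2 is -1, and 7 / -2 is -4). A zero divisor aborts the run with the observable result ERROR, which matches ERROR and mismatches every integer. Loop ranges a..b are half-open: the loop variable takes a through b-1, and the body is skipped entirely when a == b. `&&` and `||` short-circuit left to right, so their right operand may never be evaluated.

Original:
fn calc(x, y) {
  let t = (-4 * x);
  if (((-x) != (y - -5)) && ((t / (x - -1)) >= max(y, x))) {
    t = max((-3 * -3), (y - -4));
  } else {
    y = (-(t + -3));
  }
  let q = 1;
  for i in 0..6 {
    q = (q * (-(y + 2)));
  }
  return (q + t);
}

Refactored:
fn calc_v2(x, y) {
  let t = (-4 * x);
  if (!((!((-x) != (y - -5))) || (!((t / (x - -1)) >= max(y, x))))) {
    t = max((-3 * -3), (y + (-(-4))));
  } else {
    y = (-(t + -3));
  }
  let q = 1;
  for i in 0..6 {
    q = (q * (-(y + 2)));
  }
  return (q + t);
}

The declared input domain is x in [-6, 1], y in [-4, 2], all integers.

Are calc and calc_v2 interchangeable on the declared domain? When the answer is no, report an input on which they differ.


Changes here: arithmetic usage differs, boolean connective usage differs; the full 56-point sweep finds no disagreement.
verdict: equivalent


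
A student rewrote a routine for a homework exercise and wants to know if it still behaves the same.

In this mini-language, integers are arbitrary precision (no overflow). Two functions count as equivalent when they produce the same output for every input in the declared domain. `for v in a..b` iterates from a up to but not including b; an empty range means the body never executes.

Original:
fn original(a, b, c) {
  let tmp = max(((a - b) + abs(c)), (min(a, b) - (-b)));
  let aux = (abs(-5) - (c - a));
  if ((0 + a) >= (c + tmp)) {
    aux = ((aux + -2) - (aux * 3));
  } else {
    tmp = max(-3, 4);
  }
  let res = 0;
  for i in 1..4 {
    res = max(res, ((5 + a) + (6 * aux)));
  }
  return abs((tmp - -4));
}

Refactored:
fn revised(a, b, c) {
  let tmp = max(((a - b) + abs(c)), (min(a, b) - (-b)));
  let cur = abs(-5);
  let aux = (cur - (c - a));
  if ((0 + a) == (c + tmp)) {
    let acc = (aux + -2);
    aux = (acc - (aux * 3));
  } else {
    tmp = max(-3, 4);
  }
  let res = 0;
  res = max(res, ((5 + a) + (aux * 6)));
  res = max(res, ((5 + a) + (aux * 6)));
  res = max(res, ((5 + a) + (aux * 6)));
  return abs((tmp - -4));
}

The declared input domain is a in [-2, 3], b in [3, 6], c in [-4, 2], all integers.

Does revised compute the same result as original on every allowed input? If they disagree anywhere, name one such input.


On input a=-2, b=3, c=-4, original returns 5 while revised returns 8.
verdict: not equivalent; witness: a=-2, b=3, c=-4


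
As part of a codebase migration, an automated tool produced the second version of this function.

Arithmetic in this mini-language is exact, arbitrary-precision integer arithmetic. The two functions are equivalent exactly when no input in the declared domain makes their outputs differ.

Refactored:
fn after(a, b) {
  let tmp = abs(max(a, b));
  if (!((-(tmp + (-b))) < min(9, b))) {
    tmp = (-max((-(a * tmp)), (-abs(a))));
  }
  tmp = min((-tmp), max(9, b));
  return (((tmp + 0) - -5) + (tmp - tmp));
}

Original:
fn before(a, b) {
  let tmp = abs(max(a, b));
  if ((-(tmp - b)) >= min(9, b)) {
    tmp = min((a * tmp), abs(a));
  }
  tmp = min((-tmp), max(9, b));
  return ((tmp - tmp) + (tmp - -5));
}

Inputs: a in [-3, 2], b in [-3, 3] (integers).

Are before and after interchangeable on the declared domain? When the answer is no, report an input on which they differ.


Side by side, the visible changes include: boolean connective usage differs, min/max/abs usage differs, constant usage differs, arithmetic usage differs, comparison usage differs.
As a probe, take a=-1, b=0: before runs tmp becomes 0; next ((-(tmp - b)) >= min(9, b)) evaluates to true; next tmp becomes 0; next tmp becomes 0; next final value 5; after runs tmp becomes 0; next (!((-(tmp + (-b))) < min(9, b))) evaluates to true; next tmp becomes 0; next tmp becomes 0; next final value 5; both end at 5.
Across all 42 domain points the two functions coincide.
verdict: equivalent


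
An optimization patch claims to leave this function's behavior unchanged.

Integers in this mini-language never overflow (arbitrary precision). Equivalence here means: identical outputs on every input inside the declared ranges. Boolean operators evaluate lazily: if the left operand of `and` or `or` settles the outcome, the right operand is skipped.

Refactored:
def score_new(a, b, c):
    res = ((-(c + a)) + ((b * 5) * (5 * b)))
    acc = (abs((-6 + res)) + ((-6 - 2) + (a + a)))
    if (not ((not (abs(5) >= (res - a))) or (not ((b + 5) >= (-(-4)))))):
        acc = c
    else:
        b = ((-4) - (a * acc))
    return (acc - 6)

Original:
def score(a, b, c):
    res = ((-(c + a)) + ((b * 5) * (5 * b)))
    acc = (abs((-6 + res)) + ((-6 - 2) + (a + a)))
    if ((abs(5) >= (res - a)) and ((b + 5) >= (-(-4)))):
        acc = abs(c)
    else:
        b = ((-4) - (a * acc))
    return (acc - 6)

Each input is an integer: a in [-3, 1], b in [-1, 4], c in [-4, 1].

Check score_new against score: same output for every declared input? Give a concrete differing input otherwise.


Take a=-2, b=0, c=-1.
score: res := 3 | acc := -9 | ((abs(5) >= (res - a)) and ((b + 5) >= (-(-4)))): true | acc := 1 | result -5
score_new: res := 3 | acc := -9 | (not ((not (abs(5) >= (res - a))) or (not ((b + 5) >= (-(-4)))))): true | acc := -1 | result -7
-5 vs -7 — the two versions disagree here.
verdict: not equivalent; witness: a=-2, b=0, c=-1


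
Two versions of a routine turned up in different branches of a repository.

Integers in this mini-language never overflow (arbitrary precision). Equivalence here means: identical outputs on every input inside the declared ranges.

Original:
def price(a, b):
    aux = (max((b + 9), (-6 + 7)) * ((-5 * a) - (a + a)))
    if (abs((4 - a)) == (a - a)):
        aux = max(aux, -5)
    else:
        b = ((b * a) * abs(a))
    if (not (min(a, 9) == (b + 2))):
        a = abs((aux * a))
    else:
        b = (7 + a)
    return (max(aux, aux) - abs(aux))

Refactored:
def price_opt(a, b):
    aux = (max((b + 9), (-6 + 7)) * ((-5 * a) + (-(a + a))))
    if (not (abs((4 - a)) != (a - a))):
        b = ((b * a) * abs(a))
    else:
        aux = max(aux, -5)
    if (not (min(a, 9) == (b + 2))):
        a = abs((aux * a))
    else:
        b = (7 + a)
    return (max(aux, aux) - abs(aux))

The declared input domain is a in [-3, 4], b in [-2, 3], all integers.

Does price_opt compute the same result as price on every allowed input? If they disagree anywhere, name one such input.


Take a=1, b=-2.
price: aux := -49 | (abs((4 - a)) == (a - a)): false | b := -2 | (not (min(a, 9) == (b + 2))): true | a := 49 | result -98
price_opt: aux := -49 | (not (abs((4 - a)) != (a - a))): false | aux := -5 | (not (min(a, 9) == (b + 2))): true | a := 5 | result -10
-98 and -10 differ, so these are not the same function on this domain.
verdict: not equivalent; witness: a=1, b=-2


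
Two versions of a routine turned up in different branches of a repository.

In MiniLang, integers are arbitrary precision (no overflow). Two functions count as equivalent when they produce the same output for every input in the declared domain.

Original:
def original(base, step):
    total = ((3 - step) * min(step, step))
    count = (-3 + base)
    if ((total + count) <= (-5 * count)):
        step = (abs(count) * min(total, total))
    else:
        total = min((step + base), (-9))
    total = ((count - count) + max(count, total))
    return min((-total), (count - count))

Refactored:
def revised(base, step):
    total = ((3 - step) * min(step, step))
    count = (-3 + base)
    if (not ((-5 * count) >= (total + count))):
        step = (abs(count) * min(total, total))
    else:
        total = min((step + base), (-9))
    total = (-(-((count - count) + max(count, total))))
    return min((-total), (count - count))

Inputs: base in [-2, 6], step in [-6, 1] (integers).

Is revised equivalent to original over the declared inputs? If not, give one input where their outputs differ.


These are not equivalent — on base=-2, step=1 the outputs split (-2 vs 0).
original: total := 2 | count := -5 | ((total + count) <= (-5 * count)): true | step := 10 | total := 2 | result -2
revised: total := 2 | count := -5 | (not ((-5 * count) >= (total + count))): false | total := -9 | total := -5 | result 0
verdict: not equivalent; witness: base=-2, step=1


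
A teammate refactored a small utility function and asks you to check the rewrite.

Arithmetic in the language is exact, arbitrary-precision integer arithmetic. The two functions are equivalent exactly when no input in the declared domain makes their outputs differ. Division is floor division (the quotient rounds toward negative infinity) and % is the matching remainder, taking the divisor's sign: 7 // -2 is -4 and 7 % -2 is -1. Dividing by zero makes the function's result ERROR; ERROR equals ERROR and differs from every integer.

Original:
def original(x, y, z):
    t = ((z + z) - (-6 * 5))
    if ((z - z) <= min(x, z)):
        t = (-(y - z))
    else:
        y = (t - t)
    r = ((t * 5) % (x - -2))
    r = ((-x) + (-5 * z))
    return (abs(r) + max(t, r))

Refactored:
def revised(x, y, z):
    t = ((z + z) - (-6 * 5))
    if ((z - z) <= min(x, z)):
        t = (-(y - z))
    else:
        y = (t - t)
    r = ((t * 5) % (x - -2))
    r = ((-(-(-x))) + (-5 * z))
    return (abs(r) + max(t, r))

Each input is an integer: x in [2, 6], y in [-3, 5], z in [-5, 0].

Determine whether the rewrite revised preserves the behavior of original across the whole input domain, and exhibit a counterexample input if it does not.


The two versions differ — the changes include same computation, different form.
Tracing x=6, y=0, z=-2: original: t becomes 26; next ((z - z) <= min(x, z)) evaluates to false; next y becomes 0; next r becomes 2; next r becomes 4; next final value 30 | revised: t becomes 26; next ((z - z) <= min(x, z)) evaluates to false; next y becomes 0; next r becomes 2; next r becomes 4; next final value 30 — matching result 30.
Checked all 270 inputs in the declared domain: the outputs agree on every one.
verdict: equivalent


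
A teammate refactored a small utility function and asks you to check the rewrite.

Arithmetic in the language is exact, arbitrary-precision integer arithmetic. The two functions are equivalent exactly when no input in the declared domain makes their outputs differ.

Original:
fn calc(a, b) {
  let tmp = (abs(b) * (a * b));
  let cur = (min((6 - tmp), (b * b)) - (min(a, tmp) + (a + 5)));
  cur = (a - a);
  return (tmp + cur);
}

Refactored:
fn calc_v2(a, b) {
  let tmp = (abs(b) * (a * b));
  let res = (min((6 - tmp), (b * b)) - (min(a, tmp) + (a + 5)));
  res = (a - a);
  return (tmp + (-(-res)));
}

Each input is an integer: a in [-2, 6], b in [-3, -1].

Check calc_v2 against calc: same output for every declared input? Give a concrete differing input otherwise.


Comparing the listings, the differences include: local variable names differ.
One worked example (a=-2, b=-2) — calc: tmp becomes 8; next cur becomes -3; next cur becomes 0; next final value 8; calc_v2: tmp becomes 8; next res becomes -3; next res becomes 0; next final value 8; agreement on 8.
An exhaustive pass over the 27 declared inputs shows identical outputs.
verdict: equivalent


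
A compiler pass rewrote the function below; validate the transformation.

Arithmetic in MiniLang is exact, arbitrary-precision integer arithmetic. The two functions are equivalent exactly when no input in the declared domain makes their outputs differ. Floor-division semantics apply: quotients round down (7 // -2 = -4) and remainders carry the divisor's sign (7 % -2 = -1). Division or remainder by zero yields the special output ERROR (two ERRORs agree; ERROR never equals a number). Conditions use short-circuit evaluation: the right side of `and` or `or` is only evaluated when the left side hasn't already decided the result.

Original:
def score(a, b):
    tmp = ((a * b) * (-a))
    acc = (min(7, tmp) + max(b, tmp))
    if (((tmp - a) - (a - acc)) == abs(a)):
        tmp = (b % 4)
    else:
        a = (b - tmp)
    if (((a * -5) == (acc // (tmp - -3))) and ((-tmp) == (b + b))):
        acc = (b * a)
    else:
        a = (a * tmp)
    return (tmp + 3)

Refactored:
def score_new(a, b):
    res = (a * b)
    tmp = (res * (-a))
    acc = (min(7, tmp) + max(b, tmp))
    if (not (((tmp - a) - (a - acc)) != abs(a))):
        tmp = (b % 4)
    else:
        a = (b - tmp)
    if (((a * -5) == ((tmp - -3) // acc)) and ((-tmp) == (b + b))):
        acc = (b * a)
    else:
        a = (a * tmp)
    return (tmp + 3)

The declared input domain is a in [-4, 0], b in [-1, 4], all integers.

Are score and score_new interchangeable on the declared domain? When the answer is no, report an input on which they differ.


There is a counterexample at a=-4, b=0: 3 on one side, ERROR on the other.
score: tmp := 0 | acc := 0 | (((tmp - a) - (a - acc)) == abs(a)): false | a := 0 | (((a * -5) == (acc // (tmp - -3))) and ((-tmp) == (b + b))): true | acc := 0 | result 3
score_new: res := 0 | tmp := 0 | acc := 0 | (not (((tmp - a) - (a - acc)) != abs(a))): false | a := 0 | divide-by-zero, output ERROR
verdict: not equivalent; witness: a=-4, b=0


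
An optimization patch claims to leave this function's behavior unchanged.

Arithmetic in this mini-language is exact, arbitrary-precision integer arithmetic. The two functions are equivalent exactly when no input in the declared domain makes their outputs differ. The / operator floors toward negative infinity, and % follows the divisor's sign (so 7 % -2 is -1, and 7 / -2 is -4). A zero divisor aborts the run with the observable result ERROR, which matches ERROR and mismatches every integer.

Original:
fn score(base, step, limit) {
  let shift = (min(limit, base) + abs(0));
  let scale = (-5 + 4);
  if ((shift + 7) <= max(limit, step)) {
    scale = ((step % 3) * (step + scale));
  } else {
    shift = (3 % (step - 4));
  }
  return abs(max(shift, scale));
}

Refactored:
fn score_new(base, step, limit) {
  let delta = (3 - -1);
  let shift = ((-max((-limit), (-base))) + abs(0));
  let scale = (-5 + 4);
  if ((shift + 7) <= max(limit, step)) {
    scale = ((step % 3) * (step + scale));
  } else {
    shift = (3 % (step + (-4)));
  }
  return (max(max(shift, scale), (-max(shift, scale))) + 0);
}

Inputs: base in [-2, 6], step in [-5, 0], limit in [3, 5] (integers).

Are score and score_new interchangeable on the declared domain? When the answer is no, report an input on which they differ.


Reading the diff, among the changes: local variable names differ; and statement counts differ; and constant usage differs; and arithmetic usage differs; and min/max/abs usage differs.
One worked example (base=-2, step=-3, limit=5) — score: shift = -2; scale = -1; ((shift + 7) <= max(limit, step)) -> true; scale = 0; return 0; score_new: delta = 4; shift = -2; scale = -1; ((shift + 7) <= max(limit, step)) -> true; scale = 0; return 0; agreement on 0.
Sweeping the whole domain (162 inputs) finds no disagreement.
verdict: equivalent


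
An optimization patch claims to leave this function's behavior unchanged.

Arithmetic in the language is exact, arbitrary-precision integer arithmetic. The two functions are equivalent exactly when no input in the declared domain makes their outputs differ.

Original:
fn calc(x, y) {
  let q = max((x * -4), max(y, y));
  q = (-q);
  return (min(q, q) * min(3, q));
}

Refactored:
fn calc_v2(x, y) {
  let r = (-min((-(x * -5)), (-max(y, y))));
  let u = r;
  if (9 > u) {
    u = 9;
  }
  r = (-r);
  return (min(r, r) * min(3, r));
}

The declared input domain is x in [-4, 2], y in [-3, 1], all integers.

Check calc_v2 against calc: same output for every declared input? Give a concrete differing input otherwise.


Run the pair on x=-4, y=-3.
calc: q becomes 16; next q becomes -16; next final value 256
calc_v2: r becomes 20; next u becomes 20; next (9 > u) evaluates to false; next r becomes -20; next final value 400
256 against 400: the behavior changed.
verdict: not equivalent; witness: x=-4, y=-3


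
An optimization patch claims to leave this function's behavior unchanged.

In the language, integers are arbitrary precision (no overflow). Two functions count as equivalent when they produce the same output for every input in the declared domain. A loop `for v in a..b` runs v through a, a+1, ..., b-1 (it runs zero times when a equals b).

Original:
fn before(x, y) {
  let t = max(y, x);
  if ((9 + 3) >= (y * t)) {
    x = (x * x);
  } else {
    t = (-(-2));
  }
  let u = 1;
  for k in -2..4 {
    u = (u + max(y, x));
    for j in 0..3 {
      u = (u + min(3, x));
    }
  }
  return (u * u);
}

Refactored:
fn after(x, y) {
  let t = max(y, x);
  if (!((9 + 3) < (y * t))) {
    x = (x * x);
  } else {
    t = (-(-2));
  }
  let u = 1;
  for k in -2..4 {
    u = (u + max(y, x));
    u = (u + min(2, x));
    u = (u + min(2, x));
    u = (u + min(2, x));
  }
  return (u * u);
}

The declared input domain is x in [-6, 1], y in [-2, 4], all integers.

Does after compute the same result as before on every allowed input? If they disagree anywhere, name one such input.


Run the pair on x=-6, y=-2.
before: t=-2, then ((9 + 3) >= (y * t)) is true, then x=36, then u=1, then (k=-2), then u=37, then (j=0), then u=40, then (j=1), then u=43, then (j=2), then u=46, then (k=-1), then u=82, then (j=0), then u=85, then (j=1), then u=88, then (j=2), then u=91, then (k=0), then u=127, then (j=0), then u=130, then (j=1), then u=133, then (j=2), then u=136, then (k=1), then u=172, then (j=0), then u=175, then (j=1), then u=178, then (j=2), then u=181, then (k=2), then u=217, then (j=0), then u=220, then (j=1), then u=223, then (j=2), then u=226, then (k=3), then u=262, then (j=0), then u=265, then (j=1), then u=268, then (j=2), then u=271, then returns 73441
after: t=-2, then (!((9 + 3) < (y * t))) is true, then x=36, then u=1, then (k=-2), then u=37, then u=39, then u=41, then u=43, then (k=-1), then u=79, then u=81, then u=83, then u=85, then (k=0), then u=121, then u=123, then u=125, then u=127, then (k=1), then u=163, then u=165, then u=167, then u=169, then (k=2), then u=205, then u=207, then u=209, then u=211, then (k=3), then u=247, then u=249, then u=251, then u=253, then returns 64009
73441 against 64009: the behavior changed.
verdict: not equivalent; witness: x=-6, y=-2


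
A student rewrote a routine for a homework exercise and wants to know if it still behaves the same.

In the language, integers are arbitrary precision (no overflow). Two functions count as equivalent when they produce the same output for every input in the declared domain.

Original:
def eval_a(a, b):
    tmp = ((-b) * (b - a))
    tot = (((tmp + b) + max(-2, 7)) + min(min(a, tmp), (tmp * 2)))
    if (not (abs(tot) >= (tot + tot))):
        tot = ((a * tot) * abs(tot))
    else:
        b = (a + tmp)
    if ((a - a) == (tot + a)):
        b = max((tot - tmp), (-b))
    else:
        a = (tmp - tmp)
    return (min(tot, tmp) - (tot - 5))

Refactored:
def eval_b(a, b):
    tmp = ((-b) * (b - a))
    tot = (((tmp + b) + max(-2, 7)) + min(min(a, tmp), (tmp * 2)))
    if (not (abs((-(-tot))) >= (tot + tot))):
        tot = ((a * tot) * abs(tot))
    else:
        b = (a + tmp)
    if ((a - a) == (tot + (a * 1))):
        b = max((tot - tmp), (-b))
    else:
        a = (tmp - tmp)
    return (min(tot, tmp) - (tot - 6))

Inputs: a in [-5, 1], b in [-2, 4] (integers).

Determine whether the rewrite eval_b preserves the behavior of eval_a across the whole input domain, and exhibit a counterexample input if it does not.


Evaluate both at a=-5, b=-2.
eval_a: tmp := 6 | tot := 6 | (not (abs(tot) >= (tot + tot))): true | tot := -180 | ((a - a) == (tot + a)): false | a := 0 | result 5
eval_b: tmp := 6 | tot := 6 | (not (abs((-(-tot))) >= (tot + tot))): true | tot := -180 | ((a - a) == (tot + (a * 1))): false | a := 0 | result 6
5 vs 6 — the two versions disagree here.
verdict: not equivalent; witness: a=-5, b=-2


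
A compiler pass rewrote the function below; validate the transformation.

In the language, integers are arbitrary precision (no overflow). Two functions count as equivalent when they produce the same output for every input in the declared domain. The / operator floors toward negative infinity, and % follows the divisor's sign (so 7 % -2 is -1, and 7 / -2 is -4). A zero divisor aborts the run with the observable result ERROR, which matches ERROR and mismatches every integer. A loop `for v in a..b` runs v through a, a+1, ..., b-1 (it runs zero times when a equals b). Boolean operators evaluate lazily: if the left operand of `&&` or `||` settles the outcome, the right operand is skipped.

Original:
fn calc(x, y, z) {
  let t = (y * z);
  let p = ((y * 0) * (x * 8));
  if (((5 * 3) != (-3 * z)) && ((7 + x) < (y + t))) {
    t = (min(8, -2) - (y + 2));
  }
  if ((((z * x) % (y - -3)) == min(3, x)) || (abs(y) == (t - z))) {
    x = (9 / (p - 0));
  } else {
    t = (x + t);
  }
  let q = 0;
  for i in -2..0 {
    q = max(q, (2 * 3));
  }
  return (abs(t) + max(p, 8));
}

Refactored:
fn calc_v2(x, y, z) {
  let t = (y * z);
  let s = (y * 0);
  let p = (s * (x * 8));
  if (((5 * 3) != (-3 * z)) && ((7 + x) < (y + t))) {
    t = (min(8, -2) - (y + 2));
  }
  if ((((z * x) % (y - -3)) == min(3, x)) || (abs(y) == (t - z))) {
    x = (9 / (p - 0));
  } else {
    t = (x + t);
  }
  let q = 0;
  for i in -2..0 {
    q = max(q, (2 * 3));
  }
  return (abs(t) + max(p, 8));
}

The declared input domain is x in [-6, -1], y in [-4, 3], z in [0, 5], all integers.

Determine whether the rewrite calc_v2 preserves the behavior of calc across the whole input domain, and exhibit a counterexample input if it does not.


The two versions differ — the changes include statement counts differ, and local variable names differ.
One worked example (x=-5, y=-3, z=0) — calc: t = 0; p = 0; (((5 * 3) != (-3 * z)) && ((7 + x) < (y + t))) -> false; division by zero -> ERROR; calc_v2: t = 0; s = 0; p = 0; (((5 * 3) != (-3 * z)) && ((7 + x) < (y + t))) -> false; division by zero -> ERROR; agreement on ERROR.
Checked all 288 inputs in the declared domain: the outputs agree on every one.
verdict: equivalent


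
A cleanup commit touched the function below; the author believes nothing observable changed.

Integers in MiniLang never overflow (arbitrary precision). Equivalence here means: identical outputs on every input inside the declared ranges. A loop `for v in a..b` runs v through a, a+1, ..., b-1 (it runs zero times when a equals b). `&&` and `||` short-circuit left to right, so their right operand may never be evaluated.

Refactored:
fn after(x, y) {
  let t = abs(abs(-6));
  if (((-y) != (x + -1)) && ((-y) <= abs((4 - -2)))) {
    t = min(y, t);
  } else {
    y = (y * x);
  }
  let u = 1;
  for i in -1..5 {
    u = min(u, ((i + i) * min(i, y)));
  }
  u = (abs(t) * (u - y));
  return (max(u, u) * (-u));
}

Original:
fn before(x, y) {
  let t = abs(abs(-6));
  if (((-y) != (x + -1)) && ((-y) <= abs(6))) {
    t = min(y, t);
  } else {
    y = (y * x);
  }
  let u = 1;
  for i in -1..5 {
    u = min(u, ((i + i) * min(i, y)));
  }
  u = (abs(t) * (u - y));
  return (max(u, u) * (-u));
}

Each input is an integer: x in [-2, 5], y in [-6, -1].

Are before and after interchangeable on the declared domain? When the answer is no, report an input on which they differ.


Differences: constant usage differs; and arithmetic usage differs — yet all 48 inputs agree.
verdict: equivalent


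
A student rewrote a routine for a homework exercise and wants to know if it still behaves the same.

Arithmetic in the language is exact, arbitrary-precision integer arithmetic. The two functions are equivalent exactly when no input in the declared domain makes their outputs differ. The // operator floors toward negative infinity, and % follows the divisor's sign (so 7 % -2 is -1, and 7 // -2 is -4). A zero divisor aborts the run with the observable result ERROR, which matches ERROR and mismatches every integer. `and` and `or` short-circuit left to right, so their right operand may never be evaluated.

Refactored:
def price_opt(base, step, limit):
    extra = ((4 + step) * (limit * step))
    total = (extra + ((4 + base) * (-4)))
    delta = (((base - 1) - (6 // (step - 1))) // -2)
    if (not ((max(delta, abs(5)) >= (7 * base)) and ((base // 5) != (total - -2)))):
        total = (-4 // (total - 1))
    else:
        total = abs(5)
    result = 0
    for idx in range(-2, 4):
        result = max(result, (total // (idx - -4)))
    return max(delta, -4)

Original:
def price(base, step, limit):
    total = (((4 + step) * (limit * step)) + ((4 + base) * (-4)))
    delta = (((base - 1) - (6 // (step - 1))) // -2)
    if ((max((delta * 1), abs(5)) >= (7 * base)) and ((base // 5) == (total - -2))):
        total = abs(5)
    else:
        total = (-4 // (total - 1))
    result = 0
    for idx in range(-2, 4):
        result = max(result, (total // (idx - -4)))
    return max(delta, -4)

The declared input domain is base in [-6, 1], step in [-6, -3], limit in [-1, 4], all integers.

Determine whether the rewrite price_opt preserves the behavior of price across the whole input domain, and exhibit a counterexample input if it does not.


Take base=-5, step=-3, limit=1.
price: total becomes 1; next delta becomes 2; next ((max((delta * 1), abs(5)) >= (7 * base)) and ((base // 5) == (total - -2))) evaluates to false; next hits division by zero so the output is ERROR
price_opt: extra becomes -3; next total becomes 1; next delta becomes 2; next (not ((max(delta, abs(5)) >= (7 * base)) and ((base // 5) != (total - -2)))) evaluates to false; next total becomes 5; next result becomes 0; next at idx=-2:; next result becomes 2; next at idx=-1:; next result becomes 2; next at idx=0:; next result becomes 2; next at idx=1:; next result becomes 2; next at idx=2:; next result becomes 2; next at idx=3:; next result becomes 2; next final value 2
ERROR != 2, so the rewrite changes behavior.
verdict: not equivalent; witness: base=-5, step=-3, limit=1


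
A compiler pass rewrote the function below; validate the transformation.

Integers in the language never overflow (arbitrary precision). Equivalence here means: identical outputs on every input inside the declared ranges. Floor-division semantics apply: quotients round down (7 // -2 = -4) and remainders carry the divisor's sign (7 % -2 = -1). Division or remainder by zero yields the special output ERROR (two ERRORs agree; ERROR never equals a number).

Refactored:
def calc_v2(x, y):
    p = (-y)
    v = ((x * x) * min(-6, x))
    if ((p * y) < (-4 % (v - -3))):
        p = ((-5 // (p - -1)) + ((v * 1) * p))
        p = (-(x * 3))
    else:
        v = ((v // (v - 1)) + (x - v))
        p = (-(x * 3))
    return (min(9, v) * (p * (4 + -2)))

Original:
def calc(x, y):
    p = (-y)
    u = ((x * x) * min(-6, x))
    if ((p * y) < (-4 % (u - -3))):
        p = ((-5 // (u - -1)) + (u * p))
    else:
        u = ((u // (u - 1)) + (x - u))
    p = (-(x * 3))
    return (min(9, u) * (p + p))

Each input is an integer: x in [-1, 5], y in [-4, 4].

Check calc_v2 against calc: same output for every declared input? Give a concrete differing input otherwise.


The rewrite breaks on x=0, y=1, where the results are 0 and ERROR.
calc: p=-1, then u=0, then ((p * y) < (-4 % (u - -3))) is true, then p=-5, then p=0, then returns 0
calc_v2: p=-1, then v=0, then ((p * y) < (-4 % (v - -3))) is true, then a zero divisor aborts: ERROR
verdict: not equivalent; witness: x=0, y=1


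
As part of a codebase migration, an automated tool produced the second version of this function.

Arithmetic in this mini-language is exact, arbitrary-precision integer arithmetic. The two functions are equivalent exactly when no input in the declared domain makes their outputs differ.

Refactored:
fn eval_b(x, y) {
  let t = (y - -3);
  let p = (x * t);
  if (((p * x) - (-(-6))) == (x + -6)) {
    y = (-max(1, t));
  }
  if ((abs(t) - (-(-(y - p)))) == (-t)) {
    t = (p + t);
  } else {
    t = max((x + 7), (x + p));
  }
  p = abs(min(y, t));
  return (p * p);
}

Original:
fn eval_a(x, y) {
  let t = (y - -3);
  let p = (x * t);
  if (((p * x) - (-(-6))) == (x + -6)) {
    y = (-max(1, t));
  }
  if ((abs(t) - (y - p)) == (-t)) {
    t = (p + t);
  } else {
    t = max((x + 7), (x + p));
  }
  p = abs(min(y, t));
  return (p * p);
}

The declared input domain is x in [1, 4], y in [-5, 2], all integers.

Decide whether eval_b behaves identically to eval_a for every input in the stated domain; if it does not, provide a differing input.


This is a faithful refactor — same computation, different form, but the computed results match everywhere.
One worked example (x=2, y=0) — eval_a: t becomes 3; next p becomes 6; next (((p * x) - (-(-6))) == (x + -6)) evaluates to false; next ((abs(t) - (y - p)) == (-t)) evaluates to false; next t becomes 9; next p becomes 0; next final value 0; eval_b: t becomes 3; next p becomes 6; next (((p * x) - (-(-6))) == (x + -6)) evaluates to false; next ((abs(t) - (-(-(y - p)))) == (-t)) evaluates to false; next t becomes 9; next p becomes 0; next final value 0; agreement on 0.
Every one of the 32 inputs gives matching results.
verdict: equivalent


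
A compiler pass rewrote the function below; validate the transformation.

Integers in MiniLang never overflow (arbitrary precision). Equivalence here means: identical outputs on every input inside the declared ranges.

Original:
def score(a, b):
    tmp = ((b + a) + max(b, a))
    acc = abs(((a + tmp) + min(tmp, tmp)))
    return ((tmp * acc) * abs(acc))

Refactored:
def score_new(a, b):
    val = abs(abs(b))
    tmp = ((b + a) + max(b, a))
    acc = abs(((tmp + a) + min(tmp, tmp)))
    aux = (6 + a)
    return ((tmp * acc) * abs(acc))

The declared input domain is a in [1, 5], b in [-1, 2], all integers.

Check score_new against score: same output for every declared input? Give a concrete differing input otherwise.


Reading the diff, among the changes: constant usage differs, plus min/max/abs usage differs, plus arithmetic usage differs, plus statement counts differ, plus local variable names differ.
Spot check at a=4, b=-1 — score: tmp becomes 7; next acc becomes 18; next final value 2268. score_new: val becomes 1; next tmp becomes 7; next acc becomes 18; next aux becomes 10; next final value 2268. Both give 2268.
Checked all 20 inputs in the declared domain: the outputs agree on every one.
verdict: equivalent


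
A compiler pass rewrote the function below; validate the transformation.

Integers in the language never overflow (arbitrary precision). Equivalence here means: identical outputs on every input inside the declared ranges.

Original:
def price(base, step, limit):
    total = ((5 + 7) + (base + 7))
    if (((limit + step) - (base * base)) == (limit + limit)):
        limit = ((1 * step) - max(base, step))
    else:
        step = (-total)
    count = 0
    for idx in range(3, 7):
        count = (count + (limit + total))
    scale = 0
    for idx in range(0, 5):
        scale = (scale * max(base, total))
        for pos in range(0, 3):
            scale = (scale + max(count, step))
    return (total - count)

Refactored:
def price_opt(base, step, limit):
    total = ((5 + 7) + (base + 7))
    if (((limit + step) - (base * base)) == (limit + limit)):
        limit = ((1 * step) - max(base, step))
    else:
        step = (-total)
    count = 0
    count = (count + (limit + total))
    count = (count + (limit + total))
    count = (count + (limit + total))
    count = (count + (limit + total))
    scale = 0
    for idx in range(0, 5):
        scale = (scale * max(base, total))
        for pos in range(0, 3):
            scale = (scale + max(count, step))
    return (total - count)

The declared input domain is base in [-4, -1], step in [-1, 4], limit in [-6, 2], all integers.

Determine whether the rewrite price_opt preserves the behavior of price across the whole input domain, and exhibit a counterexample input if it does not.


Side by side, the visible changes include: arithmetic usage differs, loop structure differs, statement counts differ.
As a probe, take base=-1, step=0, limit=-3: price runs total becomes 18; next (((limit + step) - (base * base)) == (limit + limit)) evaluates to false; next step becomes -18; next count becomes 0; next at idx=3:; next count becomes 15; next at idx=4:; next count becomes 30; next at idx=5:; next count becomes 45; next at idx=6:; next count becomes 60; next scale becomes 0; next at idx=0:; next scale becomes 0; next at pos=0:; next scale becomes 60; next at pos=1:; next scale becomes 120; next at pos=2:; next scale becomes 180; next at idx=1:; next scale becomes 3240; next at pos=0:; next scale becomes 3300; next at pos=1:; next scale becomes 3360; next at pos=2:; next scale becomes 3420; next at idx=2:; next scale becomes 61560; next at pos=0:; next scale becomes 61620; next at pos=1:; next scale becomes 61680; next at pos=2:; next scale becomes 61740; next at idx=3:; next scale becomes 1111320; next at pos=0:; next scale becomes 1111380; next at pos=1:; next scale becomes 1111440; next at pos=2:; next scale becomes 1111500; next at idx=4:; next scale becomes 20007000; next at pos=0:; next scale becomes 20007060; next at pos=1:; next scale becomes 20007120; next at pos=2:; next scale becomes 20007180; next final value -42; price_opt runs total becomes 18; next (((limit + step) - (base * base)) == (limit + limit)) evaluates to false; next step becomes -18; next count becomes 0; next count becomes 15; next count becomes 30; next count becomes 45; next count becomes 60; next scale becomes 0; next at idx=0:; next scale becomes 0; next at pos=0:; next scale becomes 60; next at pos=1:; next scale becomes 120; next at pos=2:; next scale becomes 180; next at idx=1:; next scale becomes 3240; next at pos=0:; next scale becomes 3300; next at pos=1:; next scale becomes 3360; next at pos=2:; next scale becomes 3420; next at idx=2:; next scale becomes 61560; next at pos=0:; next scale becomes 61620; next at pos=1:; next scale becomes 61680; next at pos=2:; next scale becomes 61740; next at idx=3:; next scale becomes 1111320; next at pos=0:; next scale becomes 1111380; next at pos=1:; next scale becomes 1111440; next at pos=2:; next scale becomes 1111500; next at idx=4:; next scale becomes 20007000; next at pos=0:; next scale becomes 20007060; next at pos=1:; next scale becomes 20007120; next at pos=2:; next scale becomes 20007180; next final value -42; both end at -42.
Across all 216 domain points the two functions coincide.
verdict: equivalent


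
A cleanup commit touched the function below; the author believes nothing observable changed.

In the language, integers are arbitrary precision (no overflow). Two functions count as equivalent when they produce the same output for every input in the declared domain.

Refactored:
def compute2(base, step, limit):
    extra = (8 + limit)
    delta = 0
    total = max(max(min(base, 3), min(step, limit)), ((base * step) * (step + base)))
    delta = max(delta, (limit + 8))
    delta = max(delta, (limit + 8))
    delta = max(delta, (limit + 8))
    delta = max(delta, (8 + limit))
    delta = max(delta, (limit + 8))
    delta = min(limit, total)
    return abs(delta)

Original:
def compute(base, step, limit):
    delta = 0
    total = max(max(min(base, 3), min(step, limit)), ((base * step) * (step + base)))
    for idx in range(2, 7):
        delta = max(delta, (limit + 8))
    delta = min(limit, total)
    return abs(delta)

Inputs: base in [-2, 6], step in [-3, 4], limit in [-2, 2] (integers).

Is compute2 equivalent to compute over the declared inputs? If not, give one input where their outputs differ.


Side by side, the visible changes include: loop structure differs, constant usage differs, arithmetic usage differs, local variable names differ, min/max/abs usage differs, statement counts differ.
As a probe, take base=3, step=4, limit=0: compute runs delta := 0 | total := 84 | iter idx=2: | delta := 8 | iter idx=3: | delta := 8 | iter idx=4: | delta := 8 | iter idx=5: | delta := 8 | iter idx=6: | delta := 8 | delta := 0 | result 0; compute2 runs extra := 8 | delta := 0 | total := 84 | delta := 8 | delta := 8 | delta := 8 | delta := 8 | delta := 8 | delta := 0 | result 0; both end at 0.
Every one of the 360 inputs gives matching results.
verdict: equivalent
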